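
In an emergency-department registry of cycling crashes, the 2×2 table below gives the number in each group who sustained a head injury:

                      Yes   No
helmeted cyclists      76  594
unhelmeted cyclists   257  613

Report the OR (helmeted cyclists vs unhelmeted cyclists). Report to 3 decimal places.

OR = 0.305

odds, helmeted cyclists = 76/594 = 0.1279
odds, unhelmeted cyclists = 257/613 = 0.4192
OR = 0.1279 / 0.4192 = 0.305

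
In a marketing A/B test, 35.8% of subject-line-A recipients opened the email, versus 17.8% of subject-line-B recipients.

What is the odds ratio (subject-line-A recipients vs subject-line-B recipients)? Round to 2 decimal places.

2.58

odds, subject-line-A recipients = 0.3580/0.6420 = 0.5576
odds, subject-line-B recipients = 0.1780/0.8220 = 0.2165
OR = 0.5576 / 0.2165 = 2.58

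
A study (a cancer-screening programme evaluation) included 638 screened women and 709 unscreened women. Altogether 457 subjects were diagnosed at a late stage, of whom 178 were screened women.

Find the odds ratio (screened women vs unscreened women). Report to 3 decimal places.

screened women without the outcome: 638 − 178 = 460
unscreened women with the outcome: 457 − 178 = 279
unscreened women without the outcome: 709 − 279 = 430
odds, screened women = 178/460 = 0.3870
odds, unscreened women = 279/430 = 0.6488
OR = 0.3870 / 0.6488 = 0.596

0.596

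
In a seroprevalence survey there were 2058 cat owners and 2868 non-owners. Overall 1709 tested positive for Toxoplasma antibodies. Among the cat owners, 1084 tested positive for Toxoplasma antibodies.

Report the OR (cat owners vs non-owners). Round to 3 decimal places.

cat owners without the outcome: 2058 − 1084 = 974
non-owners with the outcome: 1709 − 1084 = 625
non-owners without the outcome: 2868 − 625 = 2243
OR = (1084 × 2243) / (974 × 625) = 2431412/608750 ≈ 3.994

3.994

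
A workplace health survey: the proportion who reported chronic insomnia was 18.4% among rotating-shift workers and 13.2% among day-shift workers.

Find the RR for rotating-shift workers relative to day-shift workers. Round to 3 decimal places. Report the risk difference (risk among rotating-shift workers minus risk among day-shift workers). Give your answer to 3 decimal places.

RR = 0.1840 / 0.1320 = 1.394
risk difference = 0.1840 − 0.1320 = 0.052

RR = 1.394; RD = 0.052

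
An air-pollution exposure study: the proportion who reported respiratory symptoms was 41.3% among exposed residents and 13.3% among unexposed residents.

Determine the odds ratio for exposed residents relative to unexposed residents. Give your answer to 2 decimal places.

OR: 4.59

odds, exposed residents = 0.4130/0.5870 = 0.7036
odds, unexposed residents = 0.1330/0.8670 = 0.1534
OR = 0.7036 / 0.1534 = 4.59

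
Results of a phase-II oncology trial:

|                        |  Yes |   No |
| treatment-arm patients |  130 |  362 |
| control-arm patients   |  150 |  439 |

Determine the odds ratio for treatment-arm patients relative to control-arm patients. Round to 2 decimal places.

OR = (130 × 439) / (362 × 150) = 57070/54300 ≈ 1.05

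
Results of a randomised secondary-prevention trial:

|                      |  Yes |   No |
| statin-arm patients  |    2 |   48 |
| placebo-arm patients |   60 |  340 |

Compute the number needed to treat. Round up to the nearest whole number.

risk, statin-arm patients = 2/50 = 0.040000
risk, placebo-arm patients = 60/400 = 0.150000
absolute risk difference = 0.110000
1 / 0.110000 = 9.091 → round up → 10

NNT ≈ 10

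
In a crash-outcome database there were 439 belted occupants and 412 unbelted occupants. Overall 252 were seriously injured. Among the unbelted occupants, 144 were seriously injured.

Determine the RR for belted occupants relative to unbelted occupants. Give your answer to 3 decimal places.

belted occupants with the outcome: 252 − 144 = 108
belted occupants without the outcome: 439 − 108 = 331
unbelted occupants without the outcome: 412 − 144 = 268
risk, belted occupants = 108/439 = 0.2460
risk, unbelted occupants = 144/412 = 0.3495
RR = 0.2460 / 0.3495 = 0.704

RR ≈ 0.704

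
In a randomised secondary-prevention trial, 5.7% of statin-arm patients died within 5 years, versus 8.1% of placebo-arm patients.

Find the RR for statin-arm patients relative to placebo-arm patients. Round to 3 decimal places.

RR = 0.0570 / 0.0810 = 0.704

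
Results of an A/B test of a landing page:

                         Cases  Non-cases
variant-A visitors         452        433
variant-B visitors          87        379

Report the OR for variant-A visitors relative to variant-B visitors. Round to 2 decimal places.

OR = (452 × 379) / (433 × 87) = 171308/37671 ≈ 4.55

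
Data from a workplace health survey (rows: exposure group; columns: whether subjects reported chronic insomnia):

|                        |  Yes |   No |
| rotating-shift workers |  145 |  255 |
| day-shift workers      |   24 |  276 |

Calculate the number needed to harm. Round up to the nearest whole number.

risk, rotating-shift workers = 145/400 = 0.362500
risk, day-shift workers = 24/300 = 0.080000
absolute risk difference = 0.282500
1 / 0.282500 = 3.540 → round up → 4

NNH = 4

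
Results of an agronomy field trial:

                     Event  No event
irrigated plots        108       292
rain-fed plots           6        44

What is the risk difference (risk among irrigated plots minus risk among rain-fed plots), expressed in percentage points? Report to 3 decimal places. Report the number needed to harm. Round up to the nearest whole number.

risk, irrigated plots = 108/400 = 0.2700
risk, rain-fed plots = 6/50 = 0.1200
risk difference = 0.2700 − 0.1200 = 0.1500 → 15.000 percentage points
absolute risk difference = 0.150000
1 / 0.150000 = 6.667 → round up → 7

RD = 15.000; NNH = 7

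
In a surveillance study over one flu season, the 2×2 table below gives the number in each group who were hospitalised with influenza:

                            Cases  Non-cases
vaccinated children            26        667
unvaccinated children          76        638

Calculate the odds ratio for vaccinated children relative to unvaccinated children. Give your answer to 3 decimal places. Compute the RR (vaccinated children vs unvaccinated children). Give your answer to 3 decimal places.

odds, vaccinated children = 26/667 = 0.03898
odds, unvaccinated children = 76/638 = 0.11912
OR = 0.03898 / 0.11912 = 0.327
risk, vaccinated children = 26/693 = 0.03752
risk, unvaccinated children = 76/714 = 0.10644
RR = 0.03752 / 0.10644 = 0.352

OR = 0.327; RR = 0.352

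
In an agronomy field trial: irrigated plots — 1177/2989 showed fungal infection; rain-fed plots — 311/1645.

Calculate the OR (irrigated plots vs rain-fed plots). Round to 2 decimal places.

OR ≈ 2.79

odds, irrigated plots = 1177/1812 = 0.6496
odds, rain-fed plots = 311/1334 = 0.2331
OR = 0.6496 / 0.2331 = 2.79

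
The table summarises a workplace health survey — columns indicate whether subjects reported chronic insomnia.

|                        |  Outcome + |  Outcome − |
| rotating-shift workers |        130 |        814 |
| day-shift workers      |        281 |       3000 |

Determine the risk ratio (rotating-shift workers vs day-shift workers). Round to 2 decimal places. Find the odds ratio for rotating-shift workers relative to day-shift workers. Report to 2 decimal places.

RR = 1.61; OR = 1.71

risk, rotating-shift workers = 130/944 = 0.1377
risk, day-shift workers = 281/3281 = 0.0856
RR = 0.1377 / 0.0856 = 1.61
OR = (130 × 3000) / (814 × 281) = 390000/228734 ≈ 1.71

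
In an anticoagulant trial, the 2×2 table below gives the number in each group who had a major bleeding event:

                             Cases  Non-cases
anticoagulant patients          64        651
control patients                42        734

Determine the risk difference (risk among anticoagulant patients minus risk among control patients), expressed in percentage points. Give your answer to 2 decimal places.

RD ≈ 3.54

risk, anticoagulant patients = 64/715 = 0.0895
risk, control patients = 42/776 = 0.0541
risk difference = 0.0895 − 0.0541 = 0.0354 → 3.54 percentage points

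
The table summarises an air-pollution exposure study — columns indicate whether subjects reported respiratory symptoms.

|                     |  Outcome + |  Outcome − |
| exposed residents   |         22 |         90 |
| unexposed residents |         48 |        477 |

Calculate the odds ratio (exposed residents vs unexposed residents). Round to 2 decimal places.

OR = (22 × 477) / (90 × 48) = 10494/4320 ≈ 2.43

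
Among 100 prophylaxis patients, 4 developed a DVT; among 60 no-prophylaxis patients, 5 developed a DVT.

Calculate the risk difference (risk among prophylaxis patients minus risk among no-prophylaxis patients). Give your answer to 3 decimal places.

risk, prophylaxis patients = 4/100 = 0.04000
risk, no-prophylaxis patients = 5/60 = 0.08333
risk difference = 0.04000 − 0.08333 = -0.043

-0.043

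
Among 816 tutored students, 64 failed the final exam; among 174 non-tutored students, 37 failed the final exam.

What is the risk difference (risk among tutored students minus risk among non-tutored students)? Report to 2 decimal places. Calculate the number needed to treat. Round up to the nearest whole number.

risk, tutored students = 64/816 = 0.0784
risk, non-tutored students = 37/174 = 0.2126
risk difference = 0.0784 − 0.2126 = -0.13
absolute risk difference = 0.134212
1 / 0.134212 = 7.451 → round up → 8

RD = -0.13; NNT = 8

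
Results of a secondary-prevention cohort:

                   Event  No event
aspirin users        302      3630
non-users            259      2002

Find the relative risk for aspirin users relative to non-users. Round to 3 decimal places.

RR: 0.670

risk, aspirin users = 302/3932 = 0.0768
risk, non-users = 259/2261 = 0.1146
RR = 0.0768 / 0.1146 = 0.670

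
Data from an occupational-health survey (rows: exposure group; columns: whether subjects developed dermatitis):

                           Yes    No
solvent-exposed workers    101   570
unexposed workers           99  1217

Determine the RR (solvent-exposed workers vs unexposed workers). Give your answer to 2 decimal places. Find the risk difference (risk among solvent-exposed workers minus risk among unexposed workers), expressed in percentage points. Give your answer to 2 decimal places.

risk, solvent-exposed workers = 101/671 = 0.1505
risk, unexposed workers = 99/1316 = 0.0752
RR = 0.1505 / 0.0752 = 2.00
risk difference = 0.1505 − 0.0752 = 0.0753 → 7.53 percentage points

RR = 2.00; RD = 7.53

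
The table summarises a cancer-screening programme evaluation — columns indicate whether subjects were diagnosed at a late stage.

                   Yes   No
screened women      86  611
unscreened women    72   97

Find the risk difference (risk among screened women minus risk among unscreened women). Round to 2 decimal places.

risk, screened women = 86/697 = 0.1234
risk, unscreened women = 72/169 = 0.4260
risk difference = 0.1234 − 0.4260 = -0.30

RD: -0.30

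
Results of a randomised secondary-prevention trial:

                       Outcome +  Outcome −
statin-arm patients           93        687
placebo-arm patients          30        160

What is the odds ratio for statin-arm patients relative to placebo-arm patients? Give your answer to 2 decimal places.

odds, statin-arm patients = 93/687 = 0.1354
odds, placebo-arm patients = 30/160 = 0.1875
OR = 0.1354 / 0.1875 = 0.72

OR: 0.72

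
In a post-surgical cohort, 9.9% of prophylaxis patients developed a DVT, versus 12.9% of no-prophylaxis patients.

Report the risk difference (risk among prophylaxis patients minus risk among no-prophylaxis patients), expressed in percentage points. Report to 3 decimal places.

risk difference = 0.0990 − 0.1290 = -0.0300 → -3.000 percentage points

-3.000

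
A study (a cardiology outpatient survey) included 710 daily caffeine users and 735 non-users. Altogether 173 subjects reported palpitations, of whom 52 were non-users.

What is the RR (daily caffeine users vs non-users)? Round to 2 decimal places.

daily caffeine users with the outcome: 173 − 52 = 121
daily caffeine users without the outcome: 710 − 121 = 589
non-users without the outcome: 735 − 52 = 683
risk, daily caffeine users = 121/710 = 0.1704
risk, non-users = 52/735 = 0.0707
RR = 0.1704 / 0.0707 = 2.41

RR = 2.41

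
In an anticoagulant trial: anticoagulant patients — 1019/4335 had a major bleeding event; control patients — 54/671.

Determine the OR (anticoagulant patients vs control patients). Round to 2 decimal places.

OR = (1019 × 617) / (3316 × 54) = 628723/179064 ≈ 3.51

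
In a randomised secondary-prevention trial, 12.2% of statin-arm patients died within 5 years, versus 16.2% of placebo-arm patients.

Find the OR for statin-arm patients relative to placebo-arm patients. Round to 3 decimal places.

odds, statin-arm patients = 0.1220/0.8780 = 0.1390
odds, placebo-arm patients = 0.1620/0.8380 = 0.1933
OR = 0.1390 / 0.1933 = 0.719

0.719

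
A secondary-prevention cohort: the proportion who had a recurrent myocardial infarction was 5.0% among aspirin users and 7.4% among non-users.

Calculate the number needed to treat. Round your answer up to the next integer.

absolute risk difference = 0.024000
1 / 0.024000 = 41.667 → round up → 42

42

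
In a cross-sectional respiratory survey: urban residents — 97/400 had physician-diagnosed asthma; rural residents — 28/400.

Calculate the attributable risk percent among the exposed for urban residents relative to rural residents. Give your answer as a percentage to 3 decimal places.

risk, urban residents = 97/400 = 0.2425
risk, rural residents = 28/400 = 0.0700
AR% = (0.2425 − 0.0700) / 0.2425 = 0.7113 → 71.134%

71.134%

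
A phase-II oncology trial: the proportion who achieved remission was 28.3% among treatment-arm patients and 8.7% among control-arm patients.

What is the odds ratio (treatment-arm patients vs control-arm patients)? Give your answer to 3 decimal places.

odds, treatment-arm patients = 0.2830/0.7170 = 0.3947
odds, control-arm patients = 0.0870/0.9130 = 0.0953
OR = 0.3947 / 0.0953 = 4.142

4.142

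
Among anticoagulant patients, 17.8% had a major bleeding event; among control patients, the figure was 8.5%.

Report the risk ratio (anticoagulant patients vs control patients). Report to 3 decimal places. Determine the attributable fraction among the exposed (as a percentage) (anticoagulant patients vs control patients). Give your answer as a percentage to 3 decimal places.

RR = 2.094; AR% = 52.247%

RR = 0.1780 / 0.0850 = 2.094
AR% = (0.1780 − 0.0850) / 0.1780 = 0.5225 → 52.247%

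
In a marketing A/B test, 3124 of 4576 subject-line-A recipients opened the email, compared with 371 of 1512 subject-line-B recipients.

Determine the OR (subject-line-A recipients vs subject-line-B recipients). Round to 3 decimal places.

OR = (3124 × 1141) / (1452 × 371) = 3564484/538692 ≈ 6.617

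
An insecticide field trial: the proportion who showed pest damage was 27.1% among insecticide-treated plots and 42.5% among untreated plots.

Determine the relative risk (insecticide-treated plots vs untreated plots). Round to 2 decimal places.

RR = 0.2710 / 0.4250 = 0.64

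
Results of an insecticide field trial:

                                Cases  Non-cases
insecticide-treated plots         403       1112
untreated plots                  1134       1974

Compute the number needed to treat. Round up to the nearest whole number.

NNT: 11

risk, insecticide-treated plots = 403/1515 = 0.266007
risk, untreated plots = 1134/3108 = 0.364865
absolute risk difference = 0.098858
1 / 0.098858 = 10.116 → round up → 11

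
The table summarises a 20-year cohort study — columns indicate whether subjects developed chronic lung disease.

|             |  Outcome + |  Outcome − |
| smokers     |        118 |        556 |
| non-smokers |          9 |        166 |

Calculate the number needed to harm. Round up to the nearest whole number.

9

risk, smokers = 118/674 = 0.175074
risk, non-smokers = 9/175 = 0.051429
absolute risk difference = 0.123646
1 / 0.123646 = 8.088 → round up → 9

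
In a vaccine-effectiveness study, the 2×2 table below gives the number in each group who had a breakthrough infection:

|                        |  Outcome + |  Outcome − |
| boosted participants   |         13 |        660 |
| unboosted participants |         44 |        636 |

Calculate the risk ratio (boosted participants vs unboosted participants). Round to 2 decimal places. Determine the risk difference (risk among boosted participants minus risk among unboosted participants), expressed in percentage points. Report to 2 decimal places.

RR = 0.30; RD = -4.54

risk, boosted participants = 13/673 = 0.01932
risk, unboosted participants = 44/680 = 0.06471
RR = 0.01932 / 0.06471 = 0.30
risk difference = 0.01932 − 0.06471 = -0.04539 → -4.54 percentage points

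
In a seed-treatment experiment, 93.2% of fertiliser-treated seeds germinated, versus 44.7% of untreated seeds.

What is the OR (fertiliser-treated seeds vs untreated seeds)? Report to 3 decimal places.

odds, fertiliser-treated seeds = 0.9320/0.0680 = 13.7059
odds, untreated seeds = 0.4470/0.5530 = 0.8083
OR = 13.7059 / 0.8083 = 16.956

OR ≈ 16.956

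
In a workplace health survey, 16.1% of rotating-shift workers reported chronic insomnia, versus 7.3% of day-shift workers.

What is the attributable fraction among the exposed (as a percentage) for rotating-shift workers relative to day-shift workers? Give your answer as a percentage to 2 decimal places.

AR% = (0.1610 − 0.0730) / 0.1610 = 0.5466 → 54.66%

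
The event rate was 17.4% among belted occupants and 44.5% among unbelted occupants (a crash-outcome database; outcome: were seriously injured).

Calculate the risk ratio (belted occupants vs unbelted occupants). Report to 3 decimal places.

RR = 0.1740 / 0.4450 = 0.391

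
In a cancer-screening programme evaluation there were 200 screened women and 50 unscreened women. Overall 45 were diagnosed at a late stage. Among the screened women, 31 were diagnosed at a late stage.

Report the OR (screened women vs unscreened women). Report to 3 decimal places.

screened women without the outcome: 200 − 31 = 169
unscreened women with the outcome: 45 − 31 = 14
unscreened women without the outcome: 50 − 14 = 36
odds, screened women = 31/169 = 0.1834
odds, unscreened women = 14/36 = 0.3889
OR = 0.1834 / 0.3889 = 0.472

OR: 0.472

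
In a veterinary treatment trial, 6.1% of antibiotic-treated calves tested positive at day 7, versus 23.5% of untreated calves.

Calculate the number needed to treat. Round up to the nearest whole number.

absolute risk difference = 0.174000
1 / 0.174000 = 5.747 → round up → 6

6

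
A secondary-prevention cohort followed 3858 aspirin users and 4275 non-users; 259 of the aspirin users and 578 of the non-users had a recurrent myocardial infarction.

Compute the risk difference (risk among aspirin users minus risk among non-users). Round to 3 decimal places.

RD ≈ -0.068

risk, aspirin users = 259/3858 = 0.0671
risk, non-users = 578/4275 = 0.1352
risk difference = 0.0671 − 0.1352 = -0.068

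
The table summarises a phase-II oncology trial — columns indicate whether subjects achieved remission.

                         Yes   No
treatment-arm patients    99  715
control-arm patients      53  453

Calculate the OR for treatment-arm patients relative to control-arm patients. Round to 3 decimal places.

OR = (99 × 453) / (715 × 53) = 44847/37895 ≈ 1.183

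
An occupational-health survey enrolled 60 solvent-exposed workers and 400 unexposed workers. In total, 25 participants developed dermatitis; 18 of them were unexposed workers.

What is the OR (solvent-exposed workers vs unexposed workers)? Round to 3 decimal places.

OR ≈ 2.803

solvent-exposed workers with the outcome: 25 − 18 = 7
solvent-exposed workers without the outcome: 60 − 7 = 53
unexposed workers without the outcome: 400 − 18 = 382
odds, solvent-exposed workers = 7/53 = 0.13208
odds, unexposed workers = 18/382 = 0.04712
OR = 0.13208 / 0.04712 = 2.803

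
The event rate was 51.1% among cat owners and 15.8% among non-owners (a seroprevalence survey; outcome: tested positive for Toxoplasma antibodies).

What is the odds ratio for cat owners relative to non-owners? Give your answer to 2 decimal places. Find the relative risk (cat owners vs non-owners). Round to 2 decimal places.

OR = 5.57; RR = 3.23

odds, cat owners = 0.5110/0.4890 = 1.0450
odds, non-owners = 0.1580/0.8420 = 0.1876
OR = 1.0450 / 0.1876 = 5.57
RR = 0.5110 / 0.1580 = 3.23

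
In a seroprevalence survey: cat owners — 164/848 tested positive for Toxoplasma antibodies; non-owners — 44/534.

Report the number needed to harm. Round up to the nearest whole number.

risk, cat owners = 164/848 = 0.193396
risk, non-owners = 44/534 = 0.082397
absolute risk difference = 0.110999
1 / 0.110999 = 9.009 → round up → 10

NNH ≈ 10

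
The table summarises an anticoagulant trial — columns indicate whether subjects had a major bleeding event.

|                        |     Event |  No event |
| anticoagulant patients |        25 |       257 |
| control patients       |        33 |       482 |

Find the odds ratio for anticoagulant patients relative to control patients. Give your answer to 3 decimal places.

OR = (25 × 482) / (257 × 33) = 12050/8481 ≈ 1.421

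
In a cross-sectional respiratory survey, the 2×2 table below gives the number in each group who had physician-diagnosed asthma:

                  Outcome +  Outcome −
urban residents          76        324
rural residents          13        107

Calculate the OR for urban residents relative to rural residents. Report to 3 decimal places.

OR = (76 × 107) / (324 × 13) = 8132/4212 ≈ 1.931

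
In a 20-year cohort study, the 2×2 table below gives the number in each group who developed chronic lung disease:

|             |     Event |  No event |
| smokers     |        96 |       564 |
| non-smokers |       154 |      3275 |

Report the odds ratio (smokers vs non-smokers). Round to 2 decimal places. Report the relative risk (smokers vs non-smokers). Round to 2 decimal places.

OR = (96 × 3275) / (564 × 154) = 314400/86856 ≈ 3.62
risk, smokers = 96/660 = 0.14545
risk, non-smokers = 154/3429 = 0.04491
RR = 0.14545 / 0.04491 = 3.24

OR = 3.62; RR = 3.24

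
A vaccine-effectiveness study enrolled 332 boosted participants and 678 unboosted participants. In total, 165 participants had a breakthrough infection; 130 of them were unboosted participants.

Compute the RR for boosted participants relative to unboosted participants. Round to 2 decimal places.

RR: 0.55

boosted participants with the outcome: 165 − 130 = 35
boosted participants without the outcome: 332 − 35 = 297
unboosted participants without the outcome: 678 − 130 = 548
risk, boosted participants = 35/332 = 0.1054
risk, unboosted participants = 130/678 = 0.1917
RR = 0.1054 / 0.1917 = 0.55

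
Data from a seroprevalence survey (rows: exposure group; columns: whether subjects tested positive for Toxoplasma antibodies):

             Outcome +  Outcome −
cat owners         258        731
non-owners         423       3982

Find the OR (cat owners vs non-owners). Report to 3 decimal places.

OR = (258 × 3982) / (731 × 423) = 1027356/309213 ≈ 3.322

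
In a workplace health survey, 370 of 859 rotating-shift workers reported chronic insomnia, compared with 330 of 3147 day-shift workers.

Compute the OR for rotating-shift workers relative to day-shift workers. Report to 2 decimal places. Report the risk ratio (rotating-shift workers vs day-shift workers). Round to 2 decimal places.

OR = (370 × 2817) / (489 × 330) = 1042290/161370 ≈ 6.46
risk, rotating-shift workers = 370/859 = 0.4307
risk, day-shift workers = 330/3147 = 0.1049
RR = 0.4307 / 0.1049 = 4.11

OR = 6.46; RR = 4.11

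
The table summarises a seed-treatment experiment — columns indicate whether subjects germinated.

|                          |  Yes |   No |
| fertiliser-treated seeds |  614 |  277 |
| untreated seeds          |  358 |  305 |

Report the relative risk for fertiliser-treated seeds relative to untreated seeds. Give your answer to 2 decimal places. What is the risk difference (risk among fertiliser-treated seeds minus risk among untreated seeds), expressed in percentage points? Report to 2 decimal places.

RR = 1.28; RD = 14.91

risk, fertiliser-treated seeds = 614/891 = 0.6891
risk, untreated seeds = 358/663 = 0.5400
RR = 0.6891 / 0.5400 = 1.28
risk difference = 0.6891 − 0.5400 = 0.1491 → 14.91 percentage points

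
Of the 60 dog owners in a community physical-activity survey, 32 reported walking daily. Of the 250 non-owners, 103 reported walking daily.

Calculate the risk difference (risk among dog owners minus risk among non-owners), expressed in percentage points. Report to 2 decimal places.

12.13

risk, dog owners = 32/60 = 0.5333
risk, non-owners = 103/250 = 0.4120
risk difference = 0.5333 − 0.4120 = 0.1213 → 12.13 percentage points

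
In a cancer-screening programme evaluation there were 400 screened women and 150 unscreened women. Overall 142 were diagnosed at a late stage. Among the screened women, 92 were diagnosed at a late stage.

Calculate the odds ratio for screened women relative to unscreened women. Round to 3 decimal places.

OR = 0.597

screened women without the outcome: 400 − 92 = 308
unscreened women with the outcome: 142 − 92 = 50
unscreened women without the outcome: 150 − 50 = 100
OR = (92 × 100) / (308 × 50) = 9200/15400 ≈ 0.597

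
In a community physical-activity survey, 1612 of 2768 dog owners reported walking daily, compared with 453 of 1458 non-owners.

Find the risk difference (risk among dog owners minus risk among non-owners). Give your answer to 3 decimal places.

0.272

risk, dog owners = 1612/2768 = 0.5824
risk, non-owners = 453/1458 = 0.3107
risk difference = 0.5824 − 0.3107 = 0.272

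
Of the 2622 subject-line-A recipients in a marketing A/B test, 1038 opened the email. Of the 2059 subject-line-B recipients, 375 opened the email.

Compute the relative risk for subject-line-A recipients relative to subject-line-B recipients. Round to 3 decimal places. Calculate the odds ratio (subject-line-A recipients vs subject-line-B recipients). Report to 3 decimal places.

RR = 2.174; OR = 2.943

risk, subject-line-A recipients = 1038/2622 = 0.3959
risk, subject-line-B recipients = 375/2059 = 0.1821
RR = 0.3959 / 0.1821 = 2.174
OR = (1038 × 1684) / (1584 × 375) = 1747992/594000 ≈ 2.943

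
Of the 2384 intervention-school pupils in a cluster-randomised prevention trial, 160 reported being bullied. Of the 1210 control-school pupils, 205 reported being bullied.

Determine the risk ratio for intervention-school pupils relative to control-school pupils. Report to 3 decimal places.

RR = 0.396

risk, intervention-school pupils = 160/2384 = 0.0671
risk, control-school pupils = 205/1210 = 0.1694
RR = 0.0671 / 0.1694 = 0.396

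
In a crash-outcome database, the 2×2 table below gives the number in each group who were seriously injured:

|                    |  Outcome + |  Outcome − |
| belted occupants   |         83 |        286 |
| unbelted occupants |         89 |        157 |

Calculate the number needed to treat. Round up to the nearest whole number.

NNT ≈ 8

risk, belted occupants = 83/369 = 0.224932
risk, unbelted occupants = 89/246 = 0.361789
absolute risk difference = 0.136856
1 / 0.136856 = 7.307 → round up → 8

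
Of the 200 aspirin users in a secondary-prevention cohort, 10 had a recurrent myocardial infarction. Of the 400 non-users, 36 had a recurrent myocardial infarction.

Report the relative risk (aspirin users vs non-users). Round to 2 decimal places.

risk, aspirin users = 10/200 = 0.0500
risk, non-users = 36/400 = 0.0900
RR = 0.0500 / 0.0900 = 0.56

0.56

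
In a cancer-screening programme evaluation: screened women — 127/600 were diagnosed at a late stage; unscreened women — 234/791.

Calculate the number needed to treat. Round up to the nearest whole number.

NNT = 12

risk, screened women = 127/600 = 0.211667
risk, unscreened women = 234/791 = 0.295828
absolute risk difference = 0.084161
1 / 0.084161 = 11.882 → round up → 12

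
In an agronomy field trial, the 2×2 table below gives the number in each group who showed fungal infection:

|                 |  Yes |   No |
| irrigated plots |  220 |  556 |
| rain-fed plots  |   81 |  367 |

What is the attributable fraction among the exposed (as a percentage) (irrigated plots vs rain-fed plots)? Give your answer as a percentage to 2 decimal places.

36.23%

risk, irrigated plots = 220/776 = 0.2835
risk, rain-fed plots = 81/448 = 0.1808
AR% = (0.2835 − 0.1808) / 0.2835 = 0.3623 → 36.23%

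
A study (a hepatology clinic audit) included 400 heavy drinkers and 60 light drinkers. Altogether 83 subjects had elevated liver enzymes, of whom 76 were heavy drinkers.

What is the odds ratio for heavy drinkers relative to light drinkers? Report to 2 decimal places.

heavy drinkers without the outcome: 400 − 76 = 324
light drinkers with the outcome: 83 − 76 = 7
light drinkers without the outcome: 60 − 7 = 53
OR = (76 × 53) / (324 × 7) = 4028/2268 ≈ 1.78

1.78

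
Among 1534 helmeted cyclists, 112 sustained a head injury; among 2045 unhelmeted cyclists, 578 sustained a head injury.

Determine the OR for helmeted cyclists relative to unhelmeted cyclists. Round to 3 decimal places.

OR = (112 × 1467) / (1422 × 578) = 164304/821916 ≈ 0.200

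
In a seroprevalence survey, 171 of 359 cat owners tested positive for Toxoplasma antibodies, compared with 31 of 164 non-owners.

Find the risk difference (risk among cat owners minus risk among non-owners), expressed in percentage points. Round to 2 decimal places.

risk, cat owners = 171/359 = 0.4763
risk, non-owners = 31/164 = 0.1890
risk difference = 0.4763 − 0.1890 = 0.2873 → 28.73 percentage points

RD: 28.73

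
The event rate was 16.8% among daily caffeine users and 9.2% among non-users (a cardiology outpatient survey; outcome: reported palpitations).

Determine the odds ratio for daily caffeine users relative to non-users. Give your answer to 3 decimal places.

OR: 1.993

odds, daily caffeine users = 0.1680/0.8320 = 0.2019
odds, non-users = 0.0920/0.9080 = 0.1013
OR = 0.2019 / 0.1013 = 1.993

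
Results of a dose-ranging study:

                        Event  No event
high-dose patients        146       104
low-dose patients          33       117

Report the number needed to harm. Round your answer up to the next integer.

NNH ≈ 3

risk, high-dose patients = 146/250 = 0.584000
risk, low-dose patients = 33/150 = 0.220000
absolute risk difference = 0.364000
1 / 0.364000 = 2.747 → round up → 3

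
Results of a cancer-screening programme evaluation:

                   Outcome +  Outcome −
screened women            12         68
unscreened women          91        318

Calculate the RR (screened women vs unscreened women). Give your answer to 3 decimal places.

risk, screened women = 12/80 = 0.1500
risk, unscreened women = 91/409 = 0.2225
RR = 0.1500 / 0.2225 = 0.674

RR: 0.674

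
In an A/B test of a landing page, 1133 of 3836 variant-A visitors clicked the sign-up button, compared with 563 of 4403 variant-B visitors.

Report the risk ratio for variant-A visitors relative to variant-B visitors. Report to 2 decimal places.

RR ≈ 2.31

risk, variant-A visitors = 1133/3836 = 0.2954
risk, variant-B visitors = 563/4403 = 0.1279
RR = 0.2954 / 0.1279 = 2.31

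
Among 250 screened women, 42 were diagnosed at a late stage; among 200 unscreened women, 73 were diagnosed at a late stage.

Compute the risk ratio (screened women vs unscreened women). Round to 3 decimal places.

RR = 0.460

risk, screened women = 42/250 = 0.1680
risk, unscreened women = 73/200 = 0.3650
RR = 0.1680 / 0.3650 = 0.460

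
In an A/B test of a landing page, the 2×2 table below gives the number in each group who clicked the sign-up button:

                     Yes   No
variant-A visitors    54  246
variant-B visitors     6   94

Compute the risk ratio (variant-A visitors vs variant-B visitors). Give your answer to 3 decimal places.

3.000

risk, variant-A visitors = 54/300 = 0.1800
risk, variant-B visitors = 6/100 = 0.0600
RR = 0.1800 / 0.0600 = 3.000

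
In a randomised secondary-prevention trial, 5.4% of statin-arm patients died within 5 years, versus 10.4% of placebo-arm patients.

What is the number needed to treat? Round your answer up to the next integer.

absolute risk difference = 0.050000
1 / 0.050000 = 20.000 → round up → 20

20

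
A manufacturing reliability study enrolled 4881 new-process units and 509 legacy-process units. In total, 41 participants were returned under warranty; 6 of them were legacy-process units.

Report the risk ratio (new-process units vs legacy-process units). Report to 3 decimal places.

new-process units with the outcome: 41 − 6 = 35
new-process units without the outcome: 4881 − 35 = 4846
legacy-process units without the outcome: 509 − 6 = 503
risk, new-process units = 35/4881 = 0.00717
risk, legacy-process units = 6/509 = 0.01179
RR = 0.00717 / 0.01179 = 0.608

RR ≈ 0.608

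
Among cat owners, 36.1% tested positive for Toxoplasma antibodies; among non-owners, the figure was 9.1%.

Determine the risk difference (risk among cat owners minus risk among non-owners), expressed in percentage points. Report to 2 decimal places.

risk difference = 0.3610 − 0.0910 = 0.2700 → 27.00 percentage points

RD = 27.00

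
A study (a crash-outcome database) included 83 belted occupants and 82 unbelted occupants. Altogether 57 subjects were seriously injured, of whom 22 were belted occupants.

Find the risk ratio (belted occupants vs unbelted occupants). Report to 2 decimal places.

RR ≈ 0.62

belted occupants without the outcome: 83 − 22 = 61
unbelted occupants with the outcome: 57 − 22 = 35
unbelted occupants without the outcome: 82 − 35 = 47
risk, belted occupants = 22/83 = 0.2651
risk, unbelted occupants = 35/82 = 0.4268
RR = 0.2651 / 0.4268 = 0.62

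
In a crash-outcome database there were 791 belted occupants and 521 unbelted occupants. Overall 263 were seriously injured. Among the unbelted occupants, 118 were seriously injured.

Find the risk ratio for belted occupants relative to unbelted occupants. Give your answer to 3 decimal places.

belted occupants with the outcome: 263 − 118 = 145
belted occupants without the outcome: 791 − 145 = 646
unbelted occupants without the outcome: 521 − 118 = 403
risk, belted occupants = 145/791 = 0.1833
risk, unbelted occupants = 118/521 = 0.2265
RR = 0.1833 / 0.2265 = 0.809

RR = 0.809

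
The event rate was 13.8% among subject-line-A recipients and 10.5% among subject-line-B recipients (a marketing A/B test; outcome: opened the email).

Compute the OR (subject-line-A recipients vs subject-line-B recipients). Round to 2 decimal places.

odds, subject-line-A recipients = 0.1380/0.8620 = 0.1601
odds, subject-line-B recipients = 0.1050/0.8950 = 0.1173
OR = 0.1601 / 0.1173 = 1.36

OR ≈ 1.36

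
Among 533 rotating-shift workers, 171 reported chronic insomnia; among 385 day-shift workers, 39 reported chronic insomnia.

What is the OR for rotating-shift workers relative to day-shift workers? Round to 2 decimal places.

OR = (171 × 346) / (362 × 39) = 59166/14118 ≈ 4.19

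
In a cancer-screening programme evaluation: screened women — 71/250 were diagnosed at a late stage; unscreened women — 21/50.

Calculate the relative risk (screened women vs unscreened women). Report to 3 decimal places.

risk, screened women = 71/250 = 0.2840
risk, unscreened women = 21/50 = 0.4200
RR = 0.2840 / 0.4200 = 0.676

RR: 0.676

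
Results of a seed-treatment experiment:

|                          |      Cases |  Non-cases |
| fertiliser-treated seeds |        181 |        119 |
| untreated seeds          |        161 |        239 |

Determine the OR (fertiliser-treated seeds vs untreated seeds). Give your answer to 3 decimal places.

OR = (181 × 239) / (119 × 161) = 43259/19159 ≈ 2.258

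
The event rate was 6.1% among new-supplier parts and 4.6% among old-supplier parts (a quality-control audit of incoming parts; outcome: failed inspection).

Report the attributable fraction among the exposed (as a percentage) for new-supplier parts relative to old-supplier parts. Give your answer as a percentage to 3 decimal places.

AR% = (0.06100 − 0.04600) / 0.06100 = 0.2459 → 24.590%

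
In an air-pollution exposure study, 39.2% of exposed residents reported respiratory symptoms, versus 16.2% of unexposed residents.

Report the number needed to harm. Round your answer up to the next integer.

5

absolute risk difference = 0.230000
1 / 0.230000 = 4.348 → round up → 5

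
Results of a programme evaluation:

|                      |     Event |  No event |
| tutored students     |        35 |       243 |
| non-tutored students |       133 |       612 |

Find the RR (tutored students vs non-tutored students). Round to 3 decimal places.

RR = 0.705

risk, tutored students = 35/278 = 0.1259
risk, non-tutored students = 133/745 = 0.1785
RR = 0.1259 / 0.1785 = 0.705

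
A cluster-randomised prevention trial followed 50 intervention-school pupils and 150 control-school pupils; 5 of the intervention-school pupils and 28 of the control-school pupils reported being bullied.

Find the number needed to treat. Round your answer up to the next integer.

NNT = 12

risk, intervention-school pupils = 5/50 = 0.100000
risk, control-school pupils = 28/150 = 0.186667
absolute risk difference = 0.086667
1 / 0.086667 = 11.538 → round up → 12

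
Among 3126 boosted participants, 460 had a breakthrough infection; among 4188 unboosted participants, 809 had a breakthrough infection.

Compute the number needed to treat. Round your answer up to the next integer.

22

risk, boosted participants = 460/3126 = 0.147153
risk, unboosted participants = 809/4188 = 0.193171
absolute risk difference = 0.046018
1 / 0.046018 = 21.731 → round up → 22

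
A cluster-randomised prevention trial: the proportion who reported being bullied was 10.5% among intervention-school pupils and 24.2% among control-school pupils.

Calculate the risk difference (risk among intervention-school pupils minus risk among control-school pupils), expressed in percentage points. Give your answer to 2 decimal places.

RD ≈ -13.70

risk difference = 0.1050 − 0.2420 = -0.1370 → -13.70 percentage points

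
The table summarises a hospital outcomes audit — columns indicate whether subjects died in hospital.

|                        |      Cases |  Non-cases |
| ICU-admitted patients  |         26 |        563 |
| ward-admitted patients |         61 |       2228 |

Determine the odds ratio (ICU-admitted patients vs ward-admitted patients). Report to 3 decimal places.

OR = (26 × 2228) / (563 × 61) = 57928/34343 ≈ 1.687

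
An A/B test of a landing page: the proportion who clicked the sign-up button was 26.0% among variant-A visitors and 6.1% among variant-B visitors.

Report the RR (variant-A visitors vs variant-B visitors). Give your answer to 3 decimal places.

RR = 0.2600 / 0.0610 = 4.262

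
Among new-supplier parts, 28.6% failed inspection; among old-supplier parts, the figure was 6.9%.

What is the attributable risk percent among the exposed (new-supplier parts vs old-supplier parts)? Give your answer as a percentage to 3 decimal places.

AR% = (0.2860 − 0.0690) / 0.2860 = 0.7587 → 75.874%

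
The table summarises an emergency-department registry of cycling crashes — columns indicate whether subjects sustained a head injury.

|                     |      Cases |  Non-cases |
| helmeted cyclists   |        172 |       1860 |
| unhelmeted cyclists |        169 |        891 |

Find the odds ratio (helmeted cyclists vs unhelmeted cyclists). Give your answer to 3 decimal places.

OR = (172 × 891) / (1860 × 169) = 153252/314340 ≈ 0.488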